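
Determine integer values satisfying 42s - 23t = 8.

Step 1: Check solvability.
gcd(42, 23) = 1
Since 1 divides 8, solutions exist.

Step 2: Apply extended Euclidean algorithm to find gcd.
We find integers such that 42*x0 + 23*y0 = 1

Step 3: Scale the particular solution.
Multiply by 8/1 = 8:
s = -48, t = -88

Step 4: Verify.
42*(-48) - 23*(-88) = 8 = 8 ✓

s = -48, t = -88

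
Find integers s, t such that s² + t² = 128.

We need to find integers s, t > 0 such that s² + t² = 128.
Trying s = 8: t² = 128 - 8² = 128 - 64 = 64
t = 8
Check: 8² + 8² = 64 + 64 = 128 ✓

128 = 8² + 8²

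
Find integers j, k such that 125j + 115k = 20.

Step 1: Check solvability.
gcd(125, 115) = 5
Since 5 divides 20, solutions exist.

Step 2: Apply extended Euclidean algorithm to find gcd.
We find integers such that 125*x0 + 115*y0 = 5

Step 3: Scale the particular solution.
Multiply by 20/5 = 4:
j = -44, k = 48

Step 4: Verify.
125*(-44) + 115*(48) = 20 = 20 ✓

j = -44, k = 48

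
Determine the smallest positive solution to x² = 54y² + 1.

We seek the smallest positive integers (x, y) with x² - 54y² = 1, i.e., x² = 54y² + 1.
Try successive y values:
y = 1: x² = 54·1² + 1 = 55, not a perfect square
y = 2: x² = 54·2² + 1 = 217, not a perfect square
y = 3: x² = 54·3² + 1 = 487, not a perfect square
... continuing the search (or via continued fractions) ...
y = 66: x² = 54·66² + 1 = 235225, x = 485 ✓

Verify: 485² - 54·66² = 235225 - 235224 = 1 ✓

x = 485, y = 66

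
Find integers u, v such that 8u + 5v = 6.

Step 1: Check solvability.
gcd(8, 5) = 1
Since 1 divides 6, solutions exist.

Step 2: Apply extended Euclidean algorithm to find gcd.
We find integers such that 8*x0 + 5*y0 = 1

Step 3: Scale the particular solution.
Multiply by 6/1 = 6:
u = 12, v = -18

Step 4: Verify.
8*(12) + 5*(-18) = 6 = 6 ✓

u = 12, v = -18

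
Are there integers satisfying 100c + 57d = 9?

Step 1: Compute gcd(100, 57).
gcd(100, 57) = 1

Step 2: Check divisibility.
Does 1 divide 9? 9 = 1 x 9, so yes.

By the theorem on linear Diophantine equations, 100c + 57d = 9 has integer solutions if and only if gcd(100, 57) divides 9. Since 1 | 9, solutions exist.

Yes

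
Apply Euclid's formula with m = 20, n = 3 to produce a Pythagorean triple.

a = m² - n² = 20² - 3² = 400 - 9 = 391
b = 2mn = 2·20·3 = 120
c = m² + n² = 400 + 9 = 409
Verify: 391² + 120² = 152881 + 14400 = 167281 = 409² ✓

(391, 120, 409)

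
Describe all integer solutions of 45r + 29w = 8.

Step 1: Compute gcd(45, 29) = 1.
Since 1 divides 8, solutions exist.

Step 2: Find a particular solution using extended Euclidean algorithm.
We get r₀ = -72, w₀ = 112.
Check: 45*-72 + 29*112 = 8 = 8 ✓

Step 3: Write the general solution.
r = -72 + (29/1)t = -72 + 29t
w = 112 - (45/1)t = 112 - 45t
for any integer t.

r = -72 + 29t, w = 112 - 45t for integer t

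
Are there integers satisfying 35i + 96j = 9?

Step 1: Compute gcd(35, 96).
gcd(35, 96) = 1

Step 2: Check divisibility.
Does 1 divide 9? 9 = 1 x 9, so yes.

By the theorem on linear Diophantine equations, 35i + 96j = 9 has integer solutions if and only if gcd(35, 96) divides 9. Since 1 | 9, solutions exist.

Yes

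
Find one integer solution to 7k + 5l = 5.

Step 1: Check solvability.
gcd(7, 5) = 1
Since 1 divides 5, solutions exist.

Step 2: Apply extended Euclidean algorithm to find gcd.
We find integers such that 7*x0 + 5*y0 = 1

Step 3: Scale the particular solution.
Multiply by 5/1 = 5:
k = -10, l = 15

Step 4: Verify.
7*(-10) + 5*(15) = 5 = 5 ✓

k = -10, l = 15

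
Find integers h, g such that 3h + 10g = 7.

Step 1: Check solvability.
gcd(3, 10) = 1
Since 1 divides 7, solutions exist.

Step 2: Apply extended Euclidean algorithm to find gcd.
We find integers such that 3*x0 + 10*y0 = 1

Step 3: Scale the particular solution.
Multiply by 7/1 = 7:
h = -21, g = 7

Step 4: Verify.
3*(-21) + 10*(7) = 7 = 7 ✓

h = -21, g = 7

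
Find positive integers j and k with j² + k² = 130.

We need to find integers j, k > 0 such that j² + k² = 130.
Trying j = 3: k² = 130 - 3² = 130 - 9 = 121
k = 11
Check: 3² + 11² = 9 + 121 = 130 ✓

130 = 3² + 11²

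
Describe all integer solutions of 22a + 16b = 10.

Step 1: Compute gcd(22, 16) = 2.
Since 2 divides 10, solutions exist.

Step 2: Find a particular solution using extended Euclidean algorithm.
We get a₀ = 15, b₀ = -20.
Check: 22*15 + 16*-20 = 10 = 10 ✓

Step 3: Write the general solution.
a = 15 + (16/2)t = 15 + 8t
b = -20 - (22/2)t = -20 - 11t
for any integer t.

a = 15 + 8t, b = -20 - 11t for integer t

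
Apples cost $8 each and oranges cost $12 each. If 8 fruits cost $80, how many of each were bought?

Let a = apples, o = oranges.
a + o = 8
8a + 12o = 80
Substitute o = 8 - a:
8a + 12(8 - a) = 80
(8 - 12)a = 80 - 96
-4a = -16
a = 4, o = 8 - 4 = 4

Apples: 4, Oranges: 4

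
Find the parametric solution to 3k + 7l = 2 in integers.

Step 1: Compute gcd(3, 7) = 1.
Since 1 divides 2, solutions exist.

Step 2: Find a particular solution using extended Euclidean algorithm.
We get k₀ = -4, l₀ = 2.
Check: 3*-4 + 7*2 = 2 = 2 ✓

Step 3: Write the general solution.
k = -4 + (7/1)t = -4 + 7t
l = 2 - (3/1)t = 2 - 3t
for any integer t.

k = -4 + 7t, l = 2 - 3t for integer t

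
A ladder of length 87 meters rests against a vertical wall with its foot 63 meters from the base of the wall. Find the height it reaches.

The ladder, wall, and ground form a right triangle with hypotenuse 87 and one leg 63.
By the Pythagorean theorem: h² = 87² - 63² = 7569 - 3969 = 3600
h = √3600 = 60 meters

60 meters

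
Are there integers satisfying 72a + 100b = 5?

Step 1: Compute gcd(72, 100).
gcd(72, 100) = 4

Step 2: Check divisibility.
Does 4 divide 5? 5 = 4 x 1 + 1, so no.

By the theorem on linear Diophantine equations, 72a + 100b = 5 has integer solutions if and only if gcd(72, 100) divides 5. Since 4 does not divide 5, no solutions exist.

No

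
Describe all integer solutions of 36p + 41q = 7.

Step 1: Compute gcd(36, 41) = 1.
Since 1 divides 7, solutions exist.

Step 2: Find a particular solution using extended Euclidean algorithm.
We get p₀ = 56, q₀ = -49.
Check: 36*56 + 41*-49 = 7 = 7 ✓

Step 3: Write the general solution.
p = 56 + (41/1)t = 56 + 41t
q = -49 - (36/1)t = -49 - 36t
for any integer t.

p = 56 + 41t, q = -49 - 36t for integer t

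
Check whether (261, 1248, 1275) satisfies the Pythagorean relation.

Compute a² + b²:
261² + 1248² = 68121 + 1557504 = 1625625
Compute c²:
1275² = 1625625
Since 1625625 = 1625625, it is a Pythagorean triple.

Yes, it is a Pythagorean triple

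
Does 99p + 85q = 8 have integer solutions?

Step 1: Compute gcd(99, 85).
gcd(99, 85) = 1

Step 2: Check divisibility.
Does 1 divide 8? 8 = 1 x 8, so yes.

By the theorem on linear Diophantine equations, 99p + 85q = 8 has integer solutions if and only if gcd(99, 85) divides 8. Since 1 | 8, solutions exist.

Yes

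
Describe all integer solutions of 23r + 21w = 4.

Step 1: Compute gcd(23, 21) = 1.
Since 1 divides 4, solutions exist.

Step 2: Find a particular solution using extended Euclidean algorithm.
We get r₀ = -40, w₀ = 44.
Check: 23*-40 + 21*44 = 4 = 4 ✓

Step 3: Write the general solution.
r = -40 + (21/1)t = -40 + 21t
w = 44 - (23/1)t = 44 - 23t
for any integer t.

r = -40 + 21t, w = 44 - 23t for integer t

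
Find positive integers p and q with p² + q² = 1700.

We need to find integers p, q > 0 such that p² + q² = 1700.
Trying p = 10: q² = 1700 - 10² = 1700 - 100 = 1600
q = 40
Check: 10² + 40² = 100 + 1600 = 1700 ✓

1700 = 10² + 40²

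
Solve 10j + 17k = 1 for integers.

Step 1: Check solvability.
gcd(10, 17) = 1
Since 1 divides 1, solutions exist.

Step 2: Apply extended Euclidean algorithm to find gcd.
We find integers such that 10*x0 + 17*y0 = 1

Step 3: Scale the particular solution.
Multiply by 1/1 = 1:
j = -5, k = 3

Step 4: Verify.
10*(-5) + 17*(3) = 1 = 1 ✓

j = -5, k = 3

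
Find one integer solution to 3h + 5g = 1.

Step 1: Check solvability.
gcd(3, 5) = 1
Since 1 divides 1, solutions exist.

Step 2: Apply extended Euclidean algorithm to find gcd.
We find integers such that 3*x0 + 5*y0 = 1

Step 3: Scale the particular solution.
Multiply by 1/1 = 1:
h = 2, g = -1

Step 4: Verify.
3*(2) + 5*(-1) = 1 = 1 ✓

h = 2, g = -1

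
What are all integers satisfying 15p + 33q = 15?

Step 1: Compute gcd(15, 33) = 3.
Since 3 divides 15, solutions exist.

Step 2: Find a particular solution using extended Euclidean algorithm.
We get p₀ = -10, q₀ = 5.
Check: 15*-10 + 33*5 = 15 = 15 ✓

Step 3: Write the general solution.
p = -10 + (33/3)t = -10 + 11t
q = 5 - (15/3)t = 5 - 5t
for any integer t.

p = -10 + 11t, q = 5 - 5t for integer t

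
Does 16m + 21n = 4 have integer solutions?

Step 1: Compute gcd(16, 21).
gcd(16, 21) = 1

Step 2: Check divisibility.
Does 1 divide 4? 4 = 1 x 4, so yes.

By the theorem on linear Diophantine equations, 16m + 21n = 4 has integer solutions if and only if gcd(16, 21) divides 4. Since 1 | 4, solutions exist.

Yes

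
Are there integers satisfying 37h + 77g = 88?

Step 1: Compute gcd(37, 77).
gcd(37, 77) = 1

Step 2: Check divisibility.
Does 1 divide 88? 88 = 1 x 88, so yes.

By the theorem on linear Diophantine equations, 37h + 77g = 88 has integer solutions if and only if gcd(37, 77) divides 88. Since 1 | 88, solutions exist.

Yes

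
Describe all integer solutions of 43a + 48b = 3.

Step 1: Compute gcd(43, 48) = 1.
Since 1 divides 3, solutions exist.

Step 2: Find a particular solution using extended Euclidean algorithm.
We get a₀ = 57, b₀ = -51.
Check: 43*57 + 48*-51 = 3 = 3 ✓

Step 3: Write the general solution.
a = 57 + (48/1)t = 57 + 48t
b = -51 - (43/1)t = -51 - 43t
for any integer t.

a = 57 + 48t, b = -51 - 43t for integer t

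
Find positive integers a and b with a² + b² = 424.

We need to find integers a, b > 0 such that a² + b² = 424.
Trying a = 10: b² = 424 - 10² = 424 - 100 = 324
b = 18
Check: 10² + 18² = 100 + 324 = 424 ✓

424 = 10² + 18²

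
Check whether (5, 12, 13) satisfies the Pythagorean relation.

Compute a² + b²:
5² + 12² = 25 + 144 = 169
Compute c²:
13² = 169
Since 169 = 169, it is a Pythagorean triple.

Yes, it is a Pythagorean triple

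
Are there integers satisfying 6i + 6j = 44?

Step 1: Compute gcd(6, 6).
gcd(6, 6) = 6

Step 2: Check divisibility.
Does 6 divide 44? 44 = 6 x 7 + 2, so no.

By the theorem on linear Diophantine equations, 6i + 6j = 44 has integer solutions if and only if gcd(6, 6) divides 44. Since 6 does not divide 44, no solutions exist.

No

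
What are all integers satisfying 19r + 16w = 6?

Step 1: Compute gcd(19, 16) = 1.
Since 1 divides 6, solutions exist.

Step 2: Find a particular solution using extended Euclidean algorithm.
We get r₀ = -30, w₀ = 36.
Check: 19*-30 + 16*36 = 6 = 6 ✓

Step 3: Write the general solution.
r = -30 + (16/1)t = -30 + 16t
w = 36 - (19/1)t = 36 - 19t
for any integer t.

r = -30 + 16t, w = 36 - 19t for integer t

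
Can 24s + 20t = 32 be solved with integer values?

Step 1: Compute gcd(24, 20).
gcd(24, 20) = 4

Step 2: Check divisibility.
Does 4 divide 32? 32 = 4 x 8, so yes.

By the theorem on linear Diophantine equations, 24s + 20t = 32 has integer solutions if and only if gcd(24, 20) divides 32. Since 4 | 32, solutions exist.

Yes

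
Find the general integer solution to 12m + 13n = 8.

Step 1: Compute gcd(12, 13) = 1.
Since 1 divides 8, solutions exist.

Step 2: Find a particular solution using extended Euclidean algorithm.
We get m₀ = -8, n₀ = 8.
Check: 12*-8 + 13*8 = 8 = 8 ✓

Step 3: Write the general solution.
m = -8 + (13/1)t = -8 + 13t
n = 8 - (12/1)t = 8 - 12t
for any integer t.

m = -8 + 13t, n = 8 - 12t for integer t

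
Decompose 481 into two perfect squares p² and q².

We need to find integers p, q > 0 such that p² + q² = 481.
Trying p = 9: q² = 481 - 9² = 481 - 81 = 400
q = 20
Check: 9² + 20² = 81 + 400 = 481 ✓

481 = 9² + 20²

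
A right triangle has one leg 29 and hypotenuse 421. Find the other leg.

b² = c² - a² = 177241 - 841 = 176400
b = 420

420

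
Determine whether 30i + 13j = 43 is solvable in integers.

Step 1: Compute gcd(30, 13).
gcd(30, 13) = 1

Step 2: Check divisibility.
Does 1 divide 43? 43 = 1 x 43, so yes.

By the theorem on linear Diophantine equations, 30i + 13j = 43 has integer solutions if and only if gcd(30, 13) divides 43. Since 1 | 43, solutions exist.

Yes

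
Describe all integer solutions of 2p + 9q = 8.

Step 1: Compute gcd(2, 9) = 1.
Since 1 divides 8, solutions exist.

Step 2: Find a particular solution using extended Euclidean algorithm.
We get p₀ = -32, q₀ = 8.
Check: 2*-32 + 9*8 = 8 = 8 ✓

Step 3: Write the general solution.
p = -32 + (9/1)t = -32 + 9t
q = 8 - (2/1)t = 8 - 2t
for any integer t.

p = -32 + 9t, q = 8 - 2t for integer t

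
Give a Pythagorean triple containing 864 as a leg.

We need the other leg and hypotenuse such that 864² + x² = c².
Take x = 473, c = 985: 864² + 473² = 746496 + 223729 = 970225 = 985² ✓
Triple: (473, 864, 985)

(473, 864, 985)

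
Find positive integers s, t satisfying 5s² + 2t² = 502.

Try small values of s and check whether (502 - 5s²)/2 is a perfect square.
s = 10: 5·10² = 500, so 2t² = 502 - 500 = 2, giving t² = 1, t = 1.
Check: 5·10² + 2·1² = 500 + 2 = 502 ✓

s = 10, t = 1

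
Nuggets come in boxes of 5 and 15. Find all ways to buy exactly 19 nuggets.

We need non-negative integers (x, y) with 5x + 15y = 19.
For each x in 0..3, check if 19 - 5x is a non-negative multiple of 15.
No x yields an integer y ≥ 0.

No solution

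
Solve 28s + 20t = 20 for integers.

Step 1: Check solvability.
gcd(28, 20) = 4
Since 4 divides 20, solutions exist.

Step 2: Apply extended Euclidean algorithm to find gcd.
We find integers such that 28*x0 + 20*y0 = 4

Step 3: Scale the particular solution.
Multiply by 20/4 = 5:
s = -10, t = 15

Step 4: Verify.
28*(-10) + 20*(15) = 20 = 20 ✓

s = -10, t = 15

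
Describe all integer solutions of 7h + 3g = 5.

Step 1: Compute gcd(7, 3) = 1.
Since 1 divides 5, solutions exist.

Step 2: Find a particular solution using extended Euclidean algorithm.
We get h₀ = 5, g₀ = -10.
Check: 7*5 + 3*-10 = 5 = 5 ✓

Step 3: Write the general solution.
h = 5 + (3/1)t = 5 + 3t
g = -10 - (7/1)t = -10 - 7t
for any integer t.

h = 5 + 3t, g = -10 - 7t for integer t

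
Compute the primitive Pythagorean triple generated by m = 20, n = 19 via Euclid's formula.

a = m² - n² = 20² - 19² = 400 - 361 = 39
b = 2mn = 2·20·19 = 760
c = m² + n² = 400 + 361 = 761
Verify: 39² + 760² = 1521 + 577600 = 579121 = 761² ✓

(39, 760, 761)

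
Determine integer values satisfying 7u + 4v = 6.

Step 1: Check solvability.
gcd(7, 4) = 1
Since 1 divides 6, solutions exist.

Step 2: Apply extended Euclidean algorithm to find gcd.
We find integers such that 7*x0 + 4*y0 = 1

Step 3: Scale the particular solution.
Multiply by 6/1 = 6:
u = -6, v = 12

Step 4: Verify.
7*(-6) + 4*(12) = 6 = 6 ✓

u = -6, v = 12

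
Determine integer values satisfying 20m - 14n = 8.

Step 1: Check solvability.
gcd(20, 14) = 2
Since 2 divides 8, solutions exist.

Step 2: Apply extended Euclidean algorithm to find gcd.
We find integers such that 20*x0 + 14*y0 = 2

Step 3: Scale the particular solution.
Multiply by 8/2 = 4:
m = -8, n = -12

Step 4: Verify.
20*(-8) - 14*(-12) = 8 = 8 ✓

m = -8, n = -12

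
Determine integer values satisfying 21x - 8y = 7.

Step 1: Check solvability.
gcd(21, 8) = 1
Since 1 divides 7, solutions exist.

Step 2: Apply extended Euclidean algorithm to find gcd.
We find integers such that 21*x0 + 8*y0 = 1

Step 3: Scale the particular solution.
Multiply by 7/1 = 7:
x = -21, y = -56

Step 4: Verify.
21*(-21) - 8*(-56) = 7 = 7 ✓

x = -21, y = -56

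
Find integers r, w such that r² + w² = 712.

We need to find integers r, w > 0 such that r² + w² = 712.
Trying r = 6: w² = 712 - 6² = 712 - 36 = 676
w = 26
Check: 6² + 26² = 36 + 676 = 712 ✓

712 = 6² + 26²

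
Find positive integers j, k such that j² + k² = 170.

Search for j with 170 - j² a perfect square.
j = 1: 170 - 1² = 170 - 1 = 169 = 13² ✓
So j = 1, k = 13.

j = 1, k = 13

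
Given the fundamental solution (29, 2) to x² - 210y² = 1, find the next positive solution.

Solutions to x² - Dy² = 1 are generated by powers of (x₀ + y₀√D).
The next solution satisfies x₁ + y₁√210 = (x₀ + y₀√210)², giving:
x₁ = x₀² + 210y₀² = 29² + 210·2² = 841 + 840 = 1681
y₁ = 2x₀y₀ = 2·29·2 = 116

Verify: 1681² - 210·116² = 2825761 - 2825760 = 1 ✓

x = 1681, y = 116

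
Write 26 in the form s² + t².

We need to find integers s, t > 0 such that s² + t² = 26.
Trying s = 1: t² = 26 - 1² = 26 - 1 = 25
t = 5
Check: 1² + 5² = 1 + 25 = 26 ✓

26 = 1² + 5²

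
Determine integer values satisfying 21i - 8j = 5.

Step 1: Check solvability.
gcd(21, 8) = 1
Since 1 divides 5, solutions exist.

Step 2: Apply extended Euclidean algorithm to find gcd.
We find integers such that 21*x0 + 8*y0 = 1

Step 3: Scale the particular solution.
Multiply by 5/1 = 5:
i = -15, j = -40

Step 4: Verify.
21*(-15) - 8*(-40) = 5 = 5 ✓

i = -15, j = -40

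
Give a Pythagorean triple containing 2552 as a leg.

We need the other leg and hypotenuse such that 2552² + x² = c².
Take x = 714, c = 2650: 2552² + 714² = 6512704 + 509796 = 7022500 = 2650² ✓
Triple: (714, 2552, 2650)

(714, 2552, 2650)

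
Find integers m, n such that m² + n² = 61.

We need to find integers m, n > 0 such that m² + n² = 61.
Trying m = 5: n² = 61 - 5² = 61 - 25 = 36
n = 6
Check: 5² + 6² = 25 + 36 = 61 ✓

61 = 5² + 6²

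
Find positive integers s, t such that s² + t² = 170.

Search for s with 170 - s² a perfect square.
s = 1: 170 - 1² = 170 - 1 = 169 = 13² ✓
So s = 1, t = 13.

s = 1, t = 13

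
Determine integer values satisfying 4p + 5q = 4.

Step 1: Check solvability.
gcd(4, 5) = 1
Since 1 divides 4, solutions exist.

Step 2: Apply extended Euclidean algorithm to find gcd.
We find integers such that 4*x0 + 5*y0 = 1

Step 3: Scale the particular solution.
Multiply by 4/1 = 4:
p = -4, q = 4

Step 4: Verify.
4*(-4) + 5*(4) = 4 = 4 ✓

p = -4, q = 4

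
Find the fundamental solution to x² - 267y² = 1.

We seek the smallest positive integers (x, y) with x² - 267y² = 1, i.e., x² = 267y² + 1.
Try successive y values:
y = 1: x² = 267·1² + 1 = 268, not a perfect square
y = 2: x² = 267·2² + 1 = 1069, not a perfect square
y = 3: x² = 267·3² + 1 = 2404, not a perfect square
... continuing the search (or via continued fractions) ...
y = 147: x² = 267·147² + 1 = 5769604, x = 2402 ✓

Verify: 2402² - 267·147² = 5769604 - 5769603 = 1 ✓

x = 2402, y = 147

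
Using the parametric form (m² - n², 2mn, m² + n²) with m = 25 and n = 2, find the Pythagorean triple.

a = m² - n² = 625 - 4 = 621
b = 2mn = 2·25·2 = 100
c = m² + n² = 625 + 4 = 629
Verify: 621² + 100² = 385641 + 10000 = 395641 = 629² ✓

(621, 100, 629)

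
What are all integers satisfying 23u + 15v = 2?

Step 1: Compute gcd(23, 15) = 1.
Since 1 divides 2, solutions exist.

Step 2: Find a particular solution using extended Euclidean algorithm.
We get u₀ = 4, v₀ = -6.
Check: 23*4 + 15*-6 = 2 = 2 ✓

Step 3: Write the general solution.
u = 4 + (15/1)t = 4 + 15t
v = -6 - (23/1)t = -6 - 23t
for any integer t.

u = 4 + 15t, v = -6 - 23t for integer t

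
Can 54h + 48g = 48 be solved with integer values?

Step 1: Compute gcd(54, 48).
gcd(54, 48) = 6

Step 2: Check divisibility.
Does 6 divide 48? 48 = 6 x 8, so yes.

By the theorem on linear Diophantine equations, 54h + 48g = 48 has integer solutions if and only if gcd(54, 48) divides 48. Since 6 | 48, solutions exist.

Yes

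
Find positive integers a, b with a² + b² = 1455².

We need a² + b² = 1455² = 2117025.
Trying: 1449² + 132² = 2099601 + 17424 = 2117025 ✓

(1449, 132, 1455)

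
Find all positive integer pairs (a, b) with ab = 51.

The positive divisors of 51 are: 1, 3, 17, 51.
Each divisor d gives the pair (d, 51/d):
(1, 51), (3, 17), (17, 3), (51, 1)

(1, 51), (3, 17), (17, 3), (51, 1)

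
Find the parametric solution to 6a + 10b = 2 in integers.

Step 1: Compute gcd(6, 10) = 2.
Since 2 divides 2, solutions exist.

Step 2: Find a particular solution using extended Euclidean algorithm.
We get a₀ = 2, b₀ = -1.
Check: 6*2 + 10*-1 = 2 = 2 ✓

Step 3: Write the general solution.
a = 2 + (10/2)t = 2 + 5t
b = -1 - (6/2)t = -1 - 3t
for any integer t.

a = 2 + 5t, b = -1 - 3t for integer t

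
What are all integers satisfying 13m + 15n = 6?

Step 1: Compute gcd(13, 15) = 1.
Since 1 divides 6, solutions exist.

Step 2: Find a particular solution using extended Euclidean algorithm.
We get m₀ = 42, n₀ = -36.
Check: 13*42 + 15*-36 = 6 = 6 ✓

Step 3: Write the general solution.
m = 42 + (15/1)t = 42 + 15t
n = -36 - (13/1)t = -36 - 13t
for any integer t.

m = 42 + 15t, n = -36 - 13t for integer t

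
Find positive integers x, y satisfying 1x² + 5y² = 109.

Try small values of x and check whether (109 - 1x²)/5 is a perfect square.
x = 8: 1·8² = 64, so 5y² = 109 - 64 = 45, giving y² = 9, y = 3.
Check: 1·8² + 5·3² = 64 + 45 = 109 ✓

x = 8, y = 3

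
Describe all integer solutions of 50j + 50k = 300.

Step 1: Compute gcd(50, 50) = 50.
Since 50 divides 300, solutions exist.

Step 2: Find a particular solution using extended Euclidean algorithm.
We get j₀ = 0, k₀ = 6.
Check: 50*0 + 50*6 = 300 = 300 ✓

Step 3: Write the general solution.
j = 0 + (50/50)t = 0 + 1t
k = 6 - (50/50)t = 6 - 1t
for any integer t.

j = 0 + 1t, k = 6 - 1t for integer t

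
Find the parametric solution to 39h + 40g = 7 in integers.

Step 1: Compute gcd(39, 40) = 1.
Since 1 divides 7, solutions exist.

Step 2: Find a particular solution using extended Euclidean algorithm.
We get h₀ = -7, g₀ = 7.
Check: 39*-7 + 40*7 = 7 = 7 ✓

Step 3: Write the general solution.
h = -7 + (40/1)t = -7 + 40t
g = 7 - (39/1)t = 7 - 39t
for any integer t.

h = -7 + 40t, g = 7 - 39t for integer t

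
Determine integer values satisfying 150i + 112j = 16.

Step 1: Check solvability.
gcd(150, 112) = 2
Since 2 divides 16, solutions exist.

Step 2: Apply extended Euclidean algorithm to find gcd.
We find integers such that 150*x0 + 112*y0 = 2

Step 3: Scale the particular solution.
Multiply by 16/2 = 8:
i = 24, j = -32

Step 4: Verify.
150*(24) + 112*(-32) = 16 = 16 ✓

i = 24, j = -32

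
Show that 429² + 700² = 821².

Compute a² + b² = 429² + 700² = 184041 + 490000 = 674041
Compute c² = 821² = 674041
Since 674041 = 674041, confirmed.

Yes, it is a Pythagorean triple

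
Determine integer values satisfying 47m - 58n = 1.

Step 1: Check solvability.
gcd(47, 58) = 1
Since 1 divides 1, solutions exist.

Step 2: Apply extended Euclidean algorithm to find gcd.
We find integers such that 47*x0 + 58*y0 = 1

Step 3: Scale the particular solution.
Multiply by 1/1 = 1:
m = 21, n = 17

Step 4: Verify.
47*(21) - 58*(17) = 1 = 1 ✓

m = 21, n = 17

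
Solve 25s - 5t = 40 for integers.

Step 1: Check solvability.
gcd(25, 5) = 5
Since 5 divides 40, solutions exist.

Step 2: Apply extended Euclidean algorithm to find gcd.
We find integers such that 25*x0 + 5*y0 = 5

Step 3: Scale the particular solution.
Multiply by 40/5 = 8:
s = 0, t = -8

Step 4: Verify.
25*(0) - 5*(-8) = 40 = 40 ✓

s = 0, t = -8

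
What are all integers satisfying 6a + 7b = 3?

Step 1: Compute gcd(6, 7) = 1.
Since 1 divides 3, solutions exist.

Step 2: Find a particular solution using extended Euclidean algorithm.
We get a₀ = -3, b₀ = 3.
Check: 6*-3 + 7*3 = 3 = 3 ✓

Step 3: Write the general solution.
a = -3 + (7/1)t = -3 + 7t
b = 3 - (6/1)t = 3 - 6t
for any integer t.

a = -3 + 7t, b = 3 - 6t for integer t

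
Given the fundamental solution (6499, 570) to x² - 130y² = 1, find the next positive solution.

Solutions to x² - Dy² = 1 are generated by powers of (x₀ + y₀√D).
The next solution satisfies x₁ + y₁√130 = (x₀ + y₀√130)², giving:
x₁ = x₀² + 130y₀² = 6499² + 130·570² = 42237001 + 42237000 = 84474001
y₁ = 2x₀y₀ = 2·6499·570 = 7408860

Verify: 84474001² - 130·7408860² = 7135856844948001 - 7135856844948000 = 1 ✓

x = 84474001, y = 7408860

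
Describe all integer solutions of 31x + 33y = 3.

Step 1: Compute gcd(31, 33) = 1.
Since 1 divides 3, solutions exist.

Step 2: Find a particular solution using extended Euclidean algorithm.
We get x₀ = 48, y₀ = -45.
Check: 31*48 + 33*-45 = 3 = 3 ✓

Step 3: Write the general solution.
x = 48 + (33/1)t = 48 + 33t
y = -45 - (31/1)t = -45 - 31t
for any integer t.

x = 48 + 33t, y = -45 - 31t for integer t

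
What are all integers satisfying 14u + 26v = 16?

Step 1: Compute gcd(14, 26) = 2.
Since 2 divides 16, solutions exist.

Step 2: Find a particular solution using extended Euclidean algorithm.
We get u₀ = 16, v₀ = -8.
Check: 14*16 + 26*-8 = 16 = 16 ✓

Step 3: Write the general solution.
u = 16 + (26/2)t = 16 + 13t
v = -8 - (14/2)t = -8 - 7t
for any integer t.

u = 16 + 13t, v = -8 - 7t for integer t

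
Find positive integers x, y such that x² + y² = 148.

Search for x with 148 - x² a perfect square.
x = 2: 148 - 2² = 148 - 4 = 144 = 12² ✓
So x = 2, y = 12.

x = 2, y = 12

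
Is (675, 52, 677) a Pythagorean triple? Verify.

Compute a² + b² = 675² + 52² = 455625 + 2704 = 458329
Compute c² = 677² = 458329
Since 458329 = 458329, confirmed.

Yes, it is a Pythagorean triple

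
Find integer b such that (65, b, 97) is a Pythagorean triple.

b² = c² - a² = 97² - 65² = 9409 - 4225 = 5184
b = sqrt(5184) = 72

72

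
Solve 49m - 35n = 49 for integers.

Step 1: Check solvability.
gcd(49, 35) = 7
Since 7 divides 49, solutions exist.

Step 2: Apply extended Euclidean algorithm to find gcd.
We find integers such that 49*x0 + 35*y0 = 7

Step 3: Scale the particular solution.
Multiply by 49/7 = 7:
m = -14, n = -21

Step 4: Verify.
49*(-14) - 35*(-21) = 49 = 49 ✓

m = -14, n = -21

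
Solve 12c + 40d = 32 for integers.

Step 1: Check solvability.
gcd(12, 40) = 4
Since 4 divides 32, solutions exist.

Step 2: Apply extended Euclidean algorithm to find gcd.
We find integers such that 12*x0 + 40*y0 = 4

Step 3: Scale the particular solution.
Multiply by 32/4 = 8:
c = -24, d = 8

Step 4: Verify.
12*(-24) + 40*(8) = 32 = 32 ✓

c = -24, d = 8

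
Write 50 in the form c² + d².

We need to find integers c, d > 0 such that c² + d² = 50.
Trying c = 1: d² = 50 - 1² = 50 - 1 = 49
d = 7
Check: 1² + 7² = 1 + 49 = 50 ✓

50 = 1² + 7²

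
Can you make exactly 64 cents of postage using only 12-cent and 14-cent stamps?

We need non-negative x, y with 12x + 14y = 64.
gcd(12, 14) = 2 divides 64, so integer solutions exist.
Search for a non-negative one: x = 3 gives 14y = 64 - 36 = 28, so y = 2.
Check: 12·3 + 14·2 = 64 ✓

Yes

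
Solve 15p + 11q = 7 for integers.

Step 1: Check solvability.
gcd(15, 11) = 1
Since 1 divides 7, solutions exist.

Step 2: Apply extended Euclidean algorithm to find gcd.
We find integers such that 15*x0 + 11*y0 = 1

Step 3: Scale the particular solution.
Multiply by 7/1 = 7:
p = 21, q = -28

Step 4: Verify.
15*(21) + 11*(-28) = 7 = 7 ✓

p = 21, q = -28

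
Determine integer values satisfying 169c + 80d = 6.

Step 1: Check solvability.
gcd(169, 80) = 1
Since 1 divides 6, solutions exist.

Step 2: Apply extended Euclidean algorithm to find gcd.
We find integers such that 169*x0 + 80*y0 = 1

Step 3: Scale the particular solution.
Multiply by 6/1 = 6:
c = 54, d = -114

Step 4: Verify.
169*(54) + 80*(-114) = 6 = 6 ✓

c = 54, d = -114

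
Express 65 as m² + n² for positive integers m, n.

We need to find integers m, n > 0 such that m² + n² = 65.
Trying m = 1: n² = 65 - 1² = 65 - 1 = 64
n = 8
Check: 1² + 8² = 1 + 64 = 65 ✓

65 = 1² + 8²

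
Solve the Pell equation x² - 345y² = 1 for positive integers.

We seek the smallest positive integers (x, y) with x² - 345y² = 1, i.e., x² = 345y² + 1.
Try successive y values:
y = 1: x² = 345·1² + 1 = 346, not a perfect square
y = 2: x² = 345·2² + 1 = 1381, not a perfect square
y = 3: x² = 345·3² + 1 = 3106, not a perfect square
... continuing the search (or via continued fractions) ...
y = 364: x² = 345·364² + 1 = 45711121, x = 6761 ✓

Verify: 6761² - 345·364² = 45711121 - 45711120 = 1 ✓

x = 6761, y = 364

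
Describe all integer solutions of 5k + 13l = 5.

Step 1: Compute gcd(5, 13) = 1.
Since 1 divides 5, solutions exist.

Step 2: Find a particular solution using extended Euclidean algorithm.
We get k₀ = -25, l₀ = 10.
Check: 5*-25 + 13*10 = 5 = 5 ✓

Step 3: Write the general solution.
k = -25 + (13/1)t = -25 + 13t
l = 10 - (5/1)t = 10 - 5t
for any integer t.

k = -25 + 13t, l = 10 - 5t for integer t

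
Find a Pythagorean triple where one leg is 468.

We need the other leg and hypotenuse such that 468² + x² = c².
Take x = 595, c = 757: 468² + 595² = 219024 + 354025 = 573049 = 757² ✓
Triple: (595, 468, 757)

(595, 468, 757)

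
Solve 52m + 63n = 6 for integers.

Step 1: Check solvability.
gcd(52, 63) = 1
Since 1 divides 6, solutions exist.

Step 2: Apply extended Euclidean algorithm to find gcd.
We find integers such that 52*x0 + 63*y0 = 1

Step 3: Scale the particular solution.
Multiply by 6/1 = 6:
m = -138, n = 114

Step 4: Verify.
52*(-138) + 63*(114) = 6 = 6 ✓

m = -138, n = 114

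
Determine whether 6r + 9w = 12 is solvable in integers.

Step 1: Compute gcd(6, 9).
gcd(6, 9) = 3

Step 2: Check divisibility.
Does 3 divide 12? 12 = 3 x 4, so yes.

By the theorem on linear Diophantine equations, 6r + 9w = 12 has integer solutions if and only if gcd(6, 9) divides 12. Since 3 | 12, solutions exist.

Yes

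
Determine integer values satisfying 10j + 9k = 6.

Step 1: Check solvability.
gcd(10, 9) = 1
Since 1 divides 6, solutions exist.

Step 2: Apply extended Euclidean algorithm to find gcd.
We find integers such that 10*x0 + 9*y0 = 1

Step 3: Scale the particular solution.
Multiply by 6/1 = 6:
j = 6, k = -6

Step 4: Verify.
10*(6) + 9*(-6) = 6 = 6 ✓

j = 6, k = -6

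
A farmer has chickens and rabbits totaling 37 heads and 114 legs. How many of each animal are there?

Let c = chickens, r = rabbits.
Heads: c + r = 37
Legs: 2c + 4r = 114
From the first equation, c = 37 - r. Substitute:
2(37 - r) + 4r = 114
74 + 2r = 114
r = (114 - 74)/2 = 20
c = 37 - 20 = 17

Chickens: 17, Rabbits: 20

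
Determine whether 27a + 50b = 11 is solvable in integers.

Step 1: Compute gcd(27, 50).
gcd(27, 50) = 1

Step 2: Check divisibility.
Does 1 divide 11? 11 = 1 x 11, so yes.

By the theorem on linear Diophantine equations, 27a + 50b = 11 has integer solutions if and only if gcd(27, 50) divides 11. Since 1 | 11, solutions exist.

Yes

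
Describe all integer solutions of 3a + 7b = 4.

Step 1: Compute gcd(3, 7) = 1.
Since 1 divides 4, solutions exist.

Step 2: Find a particular solution using extended Euclidean algorithm.
We get a₀ = -8, b₀ = 4.
Check: 3*-8 + 7*4 = 4 = 4 ✓

Step 3: Write the general solution.
a = -8 + (7/1)t = -8 + 7t
b = 4 - (3/1)t = 4 - 3t
for any integer t.

a = -8 + 7t, b = 4 - 3t for integer t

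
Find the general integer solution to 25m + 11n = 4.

Step 1: Compute gcd(25, 11) = 1.
Since 1 divides 4, solutions exist.

Step 2: Find a particular solution using extended Euclidean algorithm.
We get m₀ = 16, n₀ = -36.
Check: 25*16 + 11*-36 = 4 = 4 ✓

Step 3: Write the general solution.
m = 16 + (11/1)t = 16 + 11t
n = -36 - (25/1)t = -36 - 25t
for any integer t.

m = 16 + 11t, n = -36 - 25t for integer t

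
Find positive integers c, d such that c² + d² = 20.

Search for c with 20 - c² a perfect square.
c = 2: 20 - 2² = 20 - 4 = 16 = 4² ✓
So c = 2, d = 4.

c = 2, d = 4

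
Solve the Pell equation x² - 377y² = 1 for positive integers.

We seek the smallest positive integers (x, y) with x² - 377y² = 1, i.e., x² = 377y² + 1.
Try successive y values:
y = 1: x² = 377·1² + 1 = 378, not a perfect square
y = 2: x² = 377·2² + 1 = 1509, not a perfect square
y = 3: x² = 377·3² + 1 = 3394, not a perfect square
... continuing the search (or via continued fractions) ...
y = 12: x² = 377·12² + 1 = 54289, x = 233 ✓

Verify: 233² - 377·12² = 54289 - 54288 = 1 ✓

x = 233, y = 12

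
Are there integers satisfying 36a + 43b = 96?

Step 1: Compute gcd(36, 43).
gcd(36, 43) = 1

Step 2: Check divisibility.
Does 1 divide 96? 96 = 1 x 96, so yes.

By the theorem on linear Diophantine equations, 36a + 43b = 96 has integer solutions if and only if gcd(36, 43) divides 96. Since 1 | 96, solutions exist.

Yes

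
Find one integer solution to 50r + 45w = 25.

Step 1: Check solvability.
gcd(50, 45) = 5
Since 5 divides 25, solutions exist.

Step 2: Apply extended Euclidean algorithm to find gcd.
We find integers such that 50*x0 + 45*y0 = 5

Step 3: Scale the particular solution.
Multiply by 25/5 = 5:
r = 5, w = -5

Step 4: Verify.
50*(5) + 45*(-5) = 25 = 25 ✓

r = 5, w = -5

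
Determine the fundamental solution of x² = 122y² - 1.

We need x² = 122y² - 1. Try successive y:
y = 1: x² = 122·1² - 1 = 121 = 11² ✓
Check: 11² - 122·1² = 121 - 122 = -1 ✓

x = 11, y = 1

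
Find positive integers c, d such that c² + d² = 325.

Search for c with 325 - c² a perfect square.
c = 1: 325 - 1² = 325 - 1 = 324 = 18² ✓
So c = 1, d = 18.

c = 1, d = 18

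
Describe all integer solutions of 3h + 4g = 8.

Step 1: Compute gcd(3, 4) = 1.
Since 1 divides 8, solutions exist.

Step 2: Find a particular solution using extended Euclidean algorithm.
We get h₀ = -8, g₀ = 8.
Check: 3*-8 + 4*8 = 8 = 8 ✓

Step 3: Write the general solution.
h = -8 + (4/1)t = -8 + 4t
g = 8 - (3/1)t = 8 - 3t
for any integer t.

h = -8 + 4t, g = 8 - 3t for integer t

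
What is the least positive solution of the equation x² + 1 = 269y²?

We need x² = 269y² - 1. Try successive y:
y = 1: x² = 269·1² - 1 = 268, not a perfect square
y = 2: x² = 269·2² - 1 = 1075, not a perfect square
y = 3: x² = 269·3² - 1 = 2420, not a perfect square
...
y = 5: x² = 269·5² - 1 = 6724 = 82² ✓
Check: 82² - 269·5² = 6724 - 6725 = -1 ✓

x = 82, y = 5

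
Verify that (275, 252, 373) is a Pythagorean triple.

Compute a² + b² = 275² + 252² = 75625 + 63504 = 139129
Compute c² = 373² = 139129
Since 139129 = 139129, confirmed.

Yes, it is a Pythagorean triple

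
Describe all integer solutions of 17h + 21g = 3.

Step 1: Compute gcd(17, 21) = 1.
Since 1 divides 3, solutions exist.

Step 2: Find a particular solution using extended Euclidean algorithm.
We get h₀ = 15, g₀ = -12.
Check: 17*15 + 21*-12 = 3 = 3 ✓

Step 3: Write the general solution.
h = 15 + (21/1)t = 15 + 21t
g = -12 - (17/1)t = -12 - 17t
for any integer t.

h = 15 + 21t, g = -12 - 17t for integer t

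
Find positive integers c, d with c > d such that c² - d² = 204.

Factor: c² - d² = (c+d)(c-d) = 204.
We need two factors of 204 with the same parity.
Use c+d = 102 and c-d = 2 (product 102·2 = 204).
Adding: 2c = 104, so c = 52.
Subtracting: 2d = 100, so d = 50.
Check: 52² - 50² = 2704 - 2500 = 204 ✓

c = 52, d = 50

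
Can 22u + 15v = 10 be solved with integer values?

Step 1: Compute gcd(22, 15).
gcd(22, 15) = 1

Step 2: Check divisibility.
Does 1 divide 10? 10 = 1 x 10, so yes.

By the theorem on linear Diophantine equations, 22u + 15v = 10 has integer solutions if and only if gcd(22, 15) divides 10. Since 1 | 10, solutions exist.

Yes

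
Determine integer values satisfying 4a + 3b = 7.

Step 1: Check solvability.
gcd(4, 3) = 1
Since 1 divides 7, solutions exist.

Step 2: Apply extended Euclidean algorithm to find gcd.
We find integers such that 4*x0 + 3*y0 = 1

Step 3: Scale the particular solution.
Multiply by 7/1 = 7:
a = 7, b = -7

Step 4: Verify.
4*(7) + 3*(-7) = 7 = 7 ✓

a = 7, b = -7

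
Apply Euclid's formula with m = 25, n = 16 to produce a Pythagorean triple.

a = m² - n² = 25² - 16² = 625 - 256 = 369
b = 2mn = 2·25·16 = 800
c = m² + n² = 625 + 256 = 881
Verify: 369² + 800² = 136161 + 640000 = 776161 = 881² ✓

(369, 800, 881)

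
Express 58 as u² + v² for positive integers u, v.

We need to find integers u, v > 0 such that u² + v² = 58.
Trying u = 3: v² = 58 - 3² = 58 - 9 = 49
v = 7
Check: 3² + 7² = 9 + 49 = 58 ✓

58 = 3² + 7²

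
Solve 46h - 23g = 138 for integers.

Step 1: Check solvability.
gcd(46, 23) = 23
Since 23 divides 138, solutions exist.

Step 2: Apply extended Euclidean algorithm to find gcd.
We find integers such that 46*x0 + 23*y0 = 23

Step 3: Scale the particular solution.
Multiply by 138/23 = 6:
h = 0, g = -6

Step 4: Verify.
46*(0) - 23*(-6) = 138 = 138 ✓

h = 0, g = -6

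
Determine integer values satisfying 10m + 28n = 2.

Step 1: Check solvability.
gcd(10, 28) = 2
Since 2 divides 2, solutions exist.

Step 2: Apply extended Euclidean algorithm to find gcd.
We find integers such that 10*x0 + 28*y0 = 2

Step 3: Scale the particular solution.
Multiply by 2/2 = 1:
m = 3, n = -1

Step 4: Verify.
10*(3) + 28*(-1) = 2 = 2 ✓

m = 3, n = -1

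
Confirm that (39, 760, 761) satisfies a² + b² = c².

Compute a² + b² = 39² + 760² = 1521 + 577600 = 579121
Compute c² = 761² = 579121
Since 579121 = 579121, confirmed.

Yes, it is a Pythagorean triple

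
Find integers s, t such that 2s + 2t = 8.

Step 1: Check solvability.
gcd(2, 2) = 2
Since 2 divides 8, solutions exist.

Step 2: Apply extended Euclidean algorithm to find gcd.
We find integers such that 2*x0 + 2*y0 = 2

Step 3: Scale the particular solution.
Multiply by 8/2 = 4:
s = 0, t = 4

Step 4: Verify.
2*(0) + 2*(4) = 8 = 8 ✓

s = 0, t = 4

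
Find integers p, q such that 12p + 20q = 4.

Step 1: Check solvability.
gcd(12, 20) = 4
Since 4 divides 4, solutions exist.

Step 2: Apply extended Euclidean algorithm to find gcd.
We find integers such that 12*x0 + 20*y0 = 4

Step 3: Scale the particular solution.
Multiply by 4/4 = 1:
p = 2, q = -1

Step 4: Verify.
12*(2) + 20*(-1) = 4 = 4 ✓

p = 2, q = -1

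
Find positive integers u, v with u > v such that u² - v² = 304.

Factor: u² - v² = (u+v)(u-v) = 304.
We need two factors of 304 with the same parity.
Use u+v = 152 and u-v = 2 (product 152·2 = 304).
Adding: 2u = 154, so u = 77.
Subtracting: 2v = 150, so v = 75.
Check: 77² - 75² = 5929 - 5625 = 304 ✓

u = 77, v = 75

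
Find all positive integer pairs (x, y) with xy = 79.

The positive divisors of 79 are: 1, 79.
Each divisor d gives the pair (d, 79/d):
(1, 79), (79, 1)

(1, 79), (79, 1)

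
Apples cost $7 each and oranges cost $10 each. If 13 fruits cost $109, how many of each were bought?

Let a = apples, o = oranges.
a + o = 13
7a + 10o = 109
Substitute o = 13 - a:
7a + 10(13 - a) = 109
(7 - 10)a = 109 - 130
-3a = -21
a = 7, o = 13 - 7 = 6

Apples: 7, Oranges: 6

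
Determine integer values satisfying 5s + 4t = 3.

Step 1: Check solvability.
gcd(5, 4) = 1
Since 1 divides 3, solutions exist.

Step 2: Apply extended Euclidean algorithm to find gcd.
We find integers such that 5*x0 + 4*y0 = 1

Step 3: Scale the particular solution.
Multiply by 3/1 = 3:
s = 3, t = -3

Step 4: Verify.
5*(3) + 4*(-3) = 3 = 3 ✓

s = 3, t = -3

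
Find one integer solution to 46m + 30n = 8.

Step 1: Check solvability.
gcd(46, 30) = 2
Since 2 divides 8, solutions exist.

Step 2: Apply extended Euclidean algorithm to find gcd.
We find integers such that 46*x0 + 30*y0 = 2

Step 3: Scale the particular solution.
Multiply by 8/2 = 4:
m = 8, n = -12

Step 4: Verify.
46*(8) + 30*(-12) = 8 = 8 ✓

m = 8, n = -12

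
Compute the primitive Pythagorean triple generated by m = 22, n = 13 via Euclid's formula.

a = m² - n² = 22² - 13² = 484 - 169 = 315
b = 2mn = 2·22·13 = 572
c = m² + n² = 484 + 169 = 653
Verify: 315² + 572² = 99225 + 327184 = 426409 = 653² ✓

(315, 572, 653)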